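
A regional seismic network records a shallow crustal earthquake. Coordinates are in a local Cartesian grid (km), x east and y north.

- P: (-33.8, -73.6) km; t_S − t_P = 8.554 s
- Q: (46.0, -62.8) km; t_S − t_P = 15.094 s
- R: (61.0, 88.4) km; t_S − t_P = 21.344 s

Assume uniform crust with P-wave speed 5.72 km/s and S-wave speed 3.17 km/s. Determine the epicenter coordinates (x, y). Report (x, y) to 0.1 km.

Distance from S−P lag: d = Δt · v_P v_S / (v_P − v_S) = Δt · (5.72·3.17)/(5.72−3.17) ≈ 7.1107·Δt.
So d_P = 60.83, d_Q = 107.33, d_R = 151.77 km.
Circle about each station: (x + 33.8)² + (y + 73.6)² = 60.83²; (x − 46.0)² + (y + 62.8)² = 107.33²; (x − 61.0)² + (y − 88.4)² = 151.77².
Subtracting pairs of circle equations eliminates x²+y² and gives linear equations (the radical axes):
159.6 x + 21.6 y = -8319.00
189.6 x + 324.0 y = -14357.68
Solving the 2×2 system: x ≈ -50.1, y ≈ -15.0 km.

x ≈ -50.1 km, y ≈ -15.0 km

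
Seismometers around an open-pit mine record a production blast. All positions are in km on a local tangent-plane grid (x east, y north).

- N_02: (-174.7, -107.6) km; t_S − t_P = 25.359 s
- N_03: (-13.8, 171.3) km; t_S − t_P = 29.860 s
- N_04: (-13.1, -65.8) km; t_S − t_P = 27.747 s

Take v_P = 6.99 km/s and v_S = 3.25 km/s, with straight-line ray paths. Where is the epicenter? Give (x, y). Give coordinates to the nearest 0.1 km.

(-141.9, 42.9)

Distance from S−P lag: d = Δt · v_P v_S / (v_P − v_S) = Δt · (6.99·3.25)/(6.99−3.25) ≈ 6.0742·Δt.
So d_N_02 = 154.04, d_N_03 = 181.38, d_N_04 = 168.54 km.
Circle about each station: (x + 174.7)² + (y + 107.6)² = 154.04²; (x + 13.8)² + (y − 171.3)² = 181.38²; (x + 13.1)² + (y + 65.8)² = 168.54².
Subtracting the N_02 equation from the N_03 and N_04 equations removes the quadratic terms:
321.8 x + 557.8 y = -21734.10
323.2 x + 83.6 y = -42274.01
Solving the 2×2 system: x ≈ -141.9, y ≈ 42.9 km.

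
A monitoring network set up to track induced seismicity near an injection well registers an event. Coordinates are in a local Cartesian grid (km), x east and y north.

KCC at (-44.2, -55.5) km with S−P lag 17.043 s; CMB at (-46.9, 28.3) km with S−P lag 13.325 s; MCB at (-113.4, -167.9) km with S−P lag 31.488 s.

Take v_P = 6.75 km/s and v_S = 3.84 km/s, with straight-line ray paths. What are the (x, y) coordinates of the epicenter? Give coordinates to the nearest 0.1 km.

Distance from S−P lag: d = Δt · v_P v_S / (v_P − v_S) = Δt · (6.75·3.84)/(6.75−3.84) ≈ 8.9072·Δt.
So d_KCC = 151.81, d_CMB = 118.69, d_MCB = 280.47 km.
Circle about each station: (x + 44.2)² + (y + 55.5)² = 151.81²; (x + 46.9)² + (y − 28.3)² = 118.69²; (x + 113.4)² + (y + 167.9)² = 280.47².
Subtracting the KCC equation from the CMB and MCB equations removes the quadratic terms:
-5.4 x + 167.6 y = 6925.57
-138.4 x − 224.8 y = -19601.06
Solving the 2×2 system: x ≈ 70.8, y ≈ 43.6 km.
Check against KCC (with the unrounded x, y): √((x + 44.2)²+(y + 55.5)²) = 151.81 ≈ 151.81 km. ✓

(70.8, 43.6)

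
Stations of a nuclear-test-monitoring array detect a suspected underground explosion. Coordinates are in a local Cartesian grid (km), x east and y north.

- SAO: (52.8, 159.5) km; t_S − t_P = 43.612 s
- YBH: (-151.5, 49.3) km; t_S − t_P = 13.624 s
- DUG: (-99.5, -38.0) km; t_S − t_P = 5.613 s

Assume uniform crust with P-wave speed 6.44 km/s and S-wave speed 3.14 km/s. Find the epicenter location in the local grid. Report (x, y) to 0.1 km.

Distance from S−P lag: d = Δt · v_P v_S / (v_P − v_S) = Δt · (6.44·3.14)/(6.44−3.14) ≈ 6.1278·Δt.
So d_SAO = 267.24, d_YBH = 83.48, d_DUG = 34.40 km.
Circle about each station: (x − 52.8)² + (y − 159.5)² = 267.24²; (x + 151.5)² + (y − 49.3)² = 83.48²; (x + 99.5)² + (y + 38.0)² = 34.40².
Subtracting the SAO equation from the YBH and DUG equations removes the quadratic terms:
-408.6 x − 220.4 y = 61602.96
-304.6 x − 395.0 y = 53350.02
Solving the 2×2 system: x ≈ -133.4, y ≈ -32.2 km.

-133.4 km east, -32.2 km north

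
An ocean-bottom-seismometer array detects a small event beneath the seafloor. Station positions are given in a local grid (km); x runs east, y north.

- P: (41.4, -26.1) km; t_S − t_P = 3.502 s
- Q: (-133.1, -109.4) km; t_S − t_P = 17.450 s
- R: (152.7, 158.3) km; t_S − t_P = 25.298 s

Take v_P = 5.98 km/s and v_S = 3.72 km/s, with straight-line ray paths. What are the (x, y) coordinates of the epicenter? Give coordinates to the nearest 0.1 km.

Distance from S−P lag: d = Δt · v_P v_S / (v_P − v_S) = Δt · (5.98·3.72)/(5.98−3.72) ≈ 9.8432·Δt.
So d_P = 34.47, d_Q = 171.76, d_R = 249.01 km.
Circle about each station: (x − 41.4)² + (y + 26.1)² = 34.47²; (x + 133.1)² + (y + 109.4)² = 171.76²; (x − 152.7)² + (y − 158.3)² = 249.01².
Subtracting pairs of circle equations eliminates x²+y² and gives linear equations (the radical axes):
-349.0 x − 166.6 y = -1024.52
222.6 x + 368.8 y = -14836.79
Solving the 2×2 system: x ≈ 31.1, y ≈ -59.0 km.

31.1 km east, -59.0 km north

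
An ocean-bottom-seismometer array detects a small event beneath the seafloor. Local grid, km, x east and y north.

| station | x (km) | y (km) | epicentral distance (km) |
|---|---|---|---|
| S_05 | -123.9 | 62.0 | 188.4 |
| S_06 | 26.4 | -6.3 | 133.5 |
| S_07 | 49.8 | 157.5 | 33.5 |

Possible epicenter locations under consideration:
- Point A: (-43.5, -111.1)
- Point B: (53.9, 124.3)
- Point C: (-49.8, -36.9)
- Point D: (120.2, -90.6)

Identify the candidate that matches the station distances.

For each candidate, compare |candidate − station| to the reported distance:
Point A: residuals S_05 2.5, S_06 7.5, S_07 250.8 → max 250.8 km
Point B: residuals S_05 0.0, S_06 0.0, S_07 0.0 → max 0.0 km
Point C: residuals S_05 64.8, S_06 51.4, S_07 184.9 → max 184.9 km
Point D: residuals S_05 99.5, S_06 7.4, S_07 224.4 → max 224.4 km
Only Point B has all residuals ≈ 0.

Point B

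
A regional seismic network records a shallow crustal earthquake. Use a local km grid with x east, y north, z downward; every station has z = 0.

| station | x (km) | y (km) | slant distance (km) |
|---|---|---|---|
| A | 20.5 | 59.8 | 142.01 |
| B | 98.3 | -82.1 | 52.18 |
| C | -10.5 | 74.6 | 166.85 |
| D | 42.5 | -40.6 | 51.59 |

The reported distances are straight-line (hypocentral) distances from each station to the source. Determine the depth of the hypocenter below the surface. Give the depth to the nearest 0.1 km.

Each station gives a sphere (x−x_i)² + (y−y_i)² + z² = d_i² (stations at z=0).
Subtracting the A sphere from B and C: z² cancels, leaving linear equations in x and y:
155.6 x − 283.8 y = 29851.10
-62.0 x + 29.6 y = -5992.96
Solving: x ≈ 62.911, y ≈ -70.691 km (keep extra digits for the depth step; rounded: 62.9, -70.7).
Then from the A sphere: z² = 142.01² − (x − 20.5)² − (y − 59.8)² with x = 62.911, y = -70.691, so z ≈ 36.609 ≈ 36.6 km.

36.6 km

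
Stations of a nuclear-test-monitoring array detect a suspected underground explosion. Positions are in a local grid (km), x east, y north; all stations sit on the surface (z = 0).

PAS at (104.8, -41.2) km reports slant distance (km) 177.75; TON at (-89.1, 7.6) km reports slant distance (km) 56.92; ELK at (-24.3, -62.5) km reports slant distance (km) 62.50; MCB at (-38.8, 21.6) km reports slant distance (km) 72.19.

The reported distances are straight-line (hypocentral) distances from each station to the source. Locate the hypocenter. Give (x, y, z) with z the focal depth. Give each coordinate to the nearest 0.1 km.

(-69.8, -34.8, 32.7)

Each station gives a sphere (x−x_i)² + (y−y_i)² + z² = d_i² (stations at z=0).
Subtracting the PAS sphere from TON and ELK: z² cancels, leaving linear equations in x and y:
-387.8 x + 97.6 y = 23671.27
-258.2 x − 42.6 y = 19505.07
Solving: x ≈ -69.800, y ≈ -34.806 km (keep extra digits for the depth step; rounded: -69.8, -34.8).
Then from the PAS sphere: z² = 177.75² − (x − 104.8)² − (y + 41.2)² with x = -69.800, y = -34.806, so z ≈ 32.696 ≈ 32.7 km.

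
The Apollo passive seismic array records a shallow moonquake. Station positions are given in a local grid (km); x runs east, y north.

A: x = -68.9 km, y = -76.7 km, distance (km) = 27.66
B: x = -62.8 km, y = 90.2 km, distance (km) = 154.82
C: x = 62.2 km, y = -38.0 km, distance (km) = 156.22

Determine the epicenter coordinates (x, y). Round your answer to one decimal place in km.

Circle about each station: (x + 68.9)² + (y + 76.7)² = 27.66²; (x + 62.8)² + (y − 90.2)² = 154.82²; (x − 62.2)² + (y + 38.0)² = 156.22².
Subtracting the A equation from the B and C equations removes the quadratic terms:
12.2 x + 333.8 y = -21754.38
262.2 x + 77.4 y = -28956.87
Solving the 2×2 system: x ≈ -92.2, y ≈ -61.8 km.

-92.2 km east, -61.8 km north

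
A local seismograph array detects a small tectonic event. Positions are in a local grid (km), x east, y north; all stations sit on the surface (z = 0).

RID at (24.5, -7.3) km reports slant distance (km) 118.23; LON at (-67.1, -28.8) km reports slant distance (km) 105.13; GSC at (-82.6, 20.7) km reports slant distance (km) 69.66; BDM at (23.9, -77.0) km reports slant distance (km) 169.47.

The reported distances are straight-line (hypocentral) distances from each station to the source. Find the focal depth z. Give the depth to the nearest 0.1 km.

47.7 km

Each station gives a sphere (x−x_i)² + (y−y_i)² + z² = d_i² (stations at z=0).
Subtracting the RID sphere from LON and GSC: z² cancels, leaving linear equations in x and y:
-183.2 x − 43.0 y = 7604.33
-214.2 x + 56.0 y = 15723.53
Solving: x ≈ -56.598, y ≈ 64.289 km (keep extra digits for the depth step; rounded: -56.6, 64.3).
Then from the RID sphere: z² = 118.23² − (x − 24.5)² − (y + 7.3)² with x = -56.598, y = 64.289, so z ≈ 47.712 ≈ 47.7 km.
Check against BDM (with the unrounded solution): distance 169.47 ≈ 169.47 km. ✓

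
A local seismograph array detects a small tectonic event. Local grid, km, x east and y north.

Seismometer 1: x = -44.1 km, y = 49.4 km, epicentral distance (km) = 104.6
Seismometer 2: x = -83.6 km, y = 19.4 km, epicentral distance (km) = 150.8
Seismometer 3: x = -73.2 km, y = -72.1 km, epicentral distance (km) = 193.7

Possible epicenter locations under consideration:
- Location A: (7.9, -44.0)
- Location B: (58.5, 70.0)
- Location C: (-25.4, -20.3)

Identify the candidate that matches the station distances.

For each candidate, compare |candidate − station| to the reported distance:
Location A: residuals Seismometer 1 2.3, Seismometer 2 39.5, Seismometer 3 107.9 → max 107.9 km
Location B: residuals Seismometer 1 0.0, Seismometer 2 0.0, Seismometer 3 0.0 → max 0.0 km
Location C: residuals Seismometer 1 32.4, Seismometer 2 80.3, Seismometer 3 123.2 → max 123.2 km
Only Location B has all residuals ≈ 0.

Location B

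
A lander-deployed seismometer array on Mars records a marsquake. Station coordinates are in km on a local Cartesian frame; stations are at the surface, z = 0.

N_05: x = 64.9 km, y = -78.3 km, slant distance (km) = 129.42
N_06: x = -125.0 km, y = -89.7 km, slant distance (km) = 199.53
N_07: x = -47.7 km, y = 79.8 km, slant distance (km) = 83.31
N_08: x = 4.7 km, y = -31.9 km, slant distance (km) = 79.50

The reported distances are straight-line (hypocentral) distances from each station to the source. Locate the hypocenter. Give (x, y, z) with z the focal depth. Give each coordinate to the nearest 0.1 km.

(23.1, 42.1, 22.5)

Each station gives a sphere (x−x_i)² + (y−y_i)² + z² = d_i² (stations at z=0).
Subtracting the N_05 sphere from N_06 and N_07: z² cancels, leaving linear equations in x and y:
-379.8 x − 22.8 y = -9734.49
-225.2 x + 316.2 y = 8109.41
Solving: x ≈ 23.103, y ≈ 42.101 km (keep extra digits for the depth step; rounded: 23.1, 42.1).
Then from the N_05 sphere: z² = 129.42² − (x − 64.9)² − (y + 78.3)² with x = 23.103, y = 42.101, so z ≈ 22.498 ≈ 22.5 km.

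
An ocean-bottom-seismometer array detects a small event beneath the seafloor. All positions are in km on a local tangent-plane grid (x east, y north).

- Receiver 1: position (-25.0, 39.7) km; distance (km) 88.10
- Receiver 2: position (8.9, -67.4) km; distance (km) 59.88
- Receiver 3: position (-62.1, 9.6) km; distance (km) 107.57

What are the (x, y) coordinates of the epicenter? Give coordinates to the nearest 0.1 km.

Circle about each station: (x + 25.0)² + (y − 39.7)² = 88.10²; (x − 8.9)² + (y + 67.4)² = 59.88²; (x + 62.1)² + (y − 9.6)² = 107.57².
Subtracting the Receiver 1 equation from the Receiver 2 and Receiver 3 equations removes the quadratic terms:
67.8 x − 214.2 y = 6596.88
-74.2 x − 60.2 y = -2062.21
Solving the 2×2 system: x ≈ 42.0, y ≈ -17.5 km.
Check against Receiver 1 (with the unrounded x, y): √((x + 25.0)²+(y − 39.7)²) = 88.10 ≈ 88.10 km. ✓

42.0 km east, -17.5 km north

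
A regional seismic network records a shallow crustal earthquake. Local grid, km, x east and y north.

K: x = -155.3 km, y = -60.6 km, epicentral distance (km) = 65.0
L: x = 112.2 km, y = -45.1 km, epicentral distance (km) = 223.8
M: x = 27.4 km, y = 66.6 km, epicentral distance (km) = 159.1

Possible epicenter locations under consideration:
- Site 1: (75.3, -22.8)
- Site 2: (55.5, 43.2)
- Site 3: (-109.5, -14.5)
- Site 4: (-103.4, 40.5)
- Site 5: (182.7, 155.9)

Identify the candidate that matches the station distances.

For each candidate, compare |candidate − station| to the reported distance:
Site 1: residuals K 168.7, L 180.7, M 57.7 → max 180.7 km
Site 2: residuals K 170.0, L 118.9, M 122.5 → max 170.0 km
Site 3: residuals K 0.0, L 0.0, M 0.0 → max 0.0 km
Site 4: residuals K 48.6, L 8.2, M 25.7 → max 48.6 km
Site 5: residuals K 336.4, L 10.8, M 20.0 → max 336.4 km
Only Site 3 has all residuals ≈ 0.

Site 3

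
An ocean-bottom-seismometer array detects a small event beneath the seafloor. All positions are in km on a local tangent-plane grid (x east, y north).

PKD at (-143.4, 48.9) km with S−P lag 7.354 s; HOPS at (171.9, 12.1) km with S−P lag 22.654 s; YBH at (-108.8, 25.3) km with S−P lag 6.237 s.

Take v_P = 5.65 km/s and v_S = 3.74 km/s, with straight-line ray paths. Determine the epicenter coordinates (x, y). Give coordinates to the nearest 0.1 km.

x ≈ -68.9 km, y ≈ 81.6 km

Distance from S−P lag: d = Δt · v_P v_S / (v_P − v_S) = Δt · (5.65·3.74)/(5.65−3.74) ≈ 11.0634·Δt.
So d_PKD = 81.36, d_HOPS = 250.63, d_YBH = 69.00 km.
Circle about each station: (x + 143.4)² + (y − 48.9)² = 81.36²; (x − 171.9)² + (y − 12.1)² = 250.63²; (x + 108.8)² + (y − 25.3)² = 69.00².
Subtracting the PKD equation from the HOPS and YBH equations removes the quadratic terms:
630.6 x − 73.6 y = -49454.70
69.2 x − 47.2 y = -8618.79
Solving the 2×2 system: x ≈ -68.9, y ≈ 81.6 km.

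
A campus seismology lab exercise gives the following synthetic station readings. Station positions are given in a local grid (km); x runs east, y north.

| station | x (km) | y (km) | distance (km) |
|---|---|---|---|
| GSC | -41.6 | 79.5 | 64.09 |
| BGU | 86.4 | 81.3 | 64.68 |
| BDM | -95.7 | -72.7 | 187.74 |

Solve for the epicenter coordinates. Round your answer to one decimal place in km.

x ≈ 22.2 km, y ≈ 73.4 km

Circle about each station: (x + 41.6)² + (y − 79.5)² = 64.09²; (x − 86.4)² + (y − 81.3)² = 64.68²; (x + 95.7)² + (y + 72.7)² = 187.74².
Subtracting the GSC equation from the BGU and BDM equations removes the quadratic terms:
256.0 x + 3.6 y = 5947.87
-108.2 x − 304.4 y = -24745.81
Solving the 2×2 system: x ≈ 22.2, y ≈ 73.4 km.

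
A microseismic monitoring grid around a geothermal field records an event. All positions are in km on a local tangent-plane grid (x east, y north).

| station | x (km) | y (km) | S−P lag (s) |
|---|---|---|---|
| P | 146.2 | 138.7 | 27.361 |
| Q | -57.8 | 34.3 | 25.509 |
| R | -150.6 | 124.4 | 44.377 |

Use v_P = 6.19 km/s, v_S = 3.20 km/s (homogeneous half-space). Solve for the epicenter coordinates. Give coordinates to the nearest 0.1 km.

x ≈ 96.1 km, y ≈ -35.5 km

Distance from S−P lag: d = Δt · v_P v_S / (v_P − v_S) = Δt · (6.19·3.20)/(6.19−3.20) ≈ 6.6247·Δt.
So d_P = 181.26, d_Q = 168.99, d_R = 293.99 km.
Circle about each station: (x − 146.2)² + (y − 138.7)² = 181.26²; (x + 57.8)² + (y − 34.3)² = 168.99²; (x + 150.6)² + (y − 124.4)² = 293.99².
Subtracting the P equation from the Q and R equations removes the quadratic terms:
-408.0 x − 208.8 y = -31797.23
-593.6 x − 28.6 y = -56031.34
Solving the 2×2 system: x ≈ 96.1, y ≈ -35.5 km.
Check against P (with the unrounded x, y): √((x − 146.2)²+(y − 138.7)²) = 181.26 ≈ 181.26 km. ✓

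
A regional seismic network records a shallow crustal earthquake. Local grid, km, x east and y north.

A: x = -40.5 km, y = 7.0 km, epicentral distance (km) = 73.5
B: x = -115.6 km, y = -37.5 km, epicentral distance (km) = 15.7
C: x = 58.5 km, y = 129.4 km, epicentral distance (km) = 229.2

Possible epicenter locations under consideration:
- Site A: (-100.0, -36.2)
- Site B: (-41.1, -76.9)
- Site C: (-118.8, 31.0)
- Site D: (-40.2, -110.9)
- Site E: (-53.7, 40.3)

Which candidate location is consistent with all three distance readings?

For each candidate, compare |candidate − station| to the reported distance:
Site A: residuals A 0.0, B 0.0, C 0.0 → max 0.0 km
Site B: residuals A 10.4, B 68.6, C 0.1 → max 68.6 km
Site C: residuals A 8.4, B 52.9, C 26.4 → max 52.9 km
Site D: residuals A 44.4, B 89.5, C 30.6 → max 89.5 km
Site E: residuals A 37.7, B 83.7, C 85.9 → max 85.9 km
Only Site A has all residuals ≈ 0.

Site A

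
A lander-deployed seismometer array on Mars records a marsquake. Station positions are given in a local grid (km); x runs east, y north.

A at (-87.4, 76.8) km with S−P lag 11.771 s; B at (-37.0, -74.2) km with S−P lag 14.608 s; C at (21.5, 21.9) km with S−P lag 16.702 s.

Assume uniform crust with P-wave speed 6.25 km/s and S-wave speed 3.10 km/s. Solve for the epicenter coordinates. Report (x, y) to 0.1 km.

(-79.8, 4.8)

Distance from S−P lag: d = Δt · v_P v_S / (v_P − v_S) = Δt · (6.25·3.10)/(6.25−3.10) ≈ 6.1508·Δt.
So d_A = 72.40, d_B = 89.85, d_C = 102.73 km.
Circle about each station: (x + 87.4)² + (y − 76.8)² = 72.40²; (x + 37.0)² + (y + 74.2)² = 89.85²; (x − 21.5)² + (y − 21.9)² = 102.73².
Subtracting the A equation from the B and C equations removes the quadratic terms:
100.8 x − 302.0 y = -9493.62
217.8 x − 109.8 y = -17906.83
Solving the 2×2 system: x ≈ -79.8, y ≈ 4.8 km.
Check against A (with the unrounded x, y): √((x + 87.4)²+(y − 76.8)²) = 72.40 ≈ 72.40 km. ✓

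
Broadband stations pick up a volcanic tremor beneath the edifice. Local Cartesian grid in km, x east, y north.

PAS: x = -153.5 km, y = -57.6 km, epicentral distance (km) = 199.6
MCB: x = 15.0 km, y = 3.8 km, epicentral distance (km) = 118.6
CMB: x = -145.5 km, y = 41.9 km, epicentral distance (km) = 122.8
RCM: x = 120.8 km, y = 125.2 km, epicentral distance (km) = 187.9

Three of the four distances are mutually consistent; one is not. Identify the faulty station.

Solve using three stations at a time. Using PAS, MCB, CMB (subtract circle equations pairwise → linear system) gives (x, y) ≈ (-41.9, 107.9).
Distances from that point to each station vs reported:
  PAS: calculated 199.6 vs reported 199.6 → residual 0.0 km
  MCB: calculated 118.7 vs reported 118.6 → residual 0.1 km
  CMB: calculated 122.9 vs reported 122.8 → residual 0.1 km
  RCM: calculated 163.6 vs reported 187.9 → residual 24.3 km
PAS, MCB, CMB are mutually consistent (residuals ≈ 0); RCM is off by 24.3 km.

RCM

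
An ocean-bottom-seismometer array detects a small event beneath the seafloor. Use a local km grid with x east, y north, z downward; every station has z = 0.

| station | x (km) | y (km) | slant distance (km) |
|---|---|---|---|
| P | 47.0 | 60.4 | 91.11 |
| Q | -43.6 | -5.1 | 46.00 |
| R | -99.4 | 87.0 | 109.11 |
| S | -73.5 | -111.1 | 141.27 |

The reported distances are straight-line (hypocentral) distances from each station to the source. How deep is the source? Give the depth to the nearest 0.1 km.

35.8 km

Each station gives a sphere (x−x_i)² + (y−y_i)² + z² = d_i² (stations at z=0).
Subtracting the P sphere from Q and R: z² cancels, leaving linear equations in x and y:
-181.2 x − 131.0 y = 2254.84
-292.8 x + 53.2 y = 7988.24
Solving: x ≈ -24.302, y ≈ 16.402 km (keep extra digits for the depth step; rounded: -24.3, 16.4).
Then from the P sphere: z² = 91.11² − (x − 47.0)² − (y − 60.4)² with x = -24.302, y = 16.402, so z ≈ 35.794 ≈ 35.8 km.
Check against S (with the unrounded solution): distance 141.27 ≈ 141.27 km. ✓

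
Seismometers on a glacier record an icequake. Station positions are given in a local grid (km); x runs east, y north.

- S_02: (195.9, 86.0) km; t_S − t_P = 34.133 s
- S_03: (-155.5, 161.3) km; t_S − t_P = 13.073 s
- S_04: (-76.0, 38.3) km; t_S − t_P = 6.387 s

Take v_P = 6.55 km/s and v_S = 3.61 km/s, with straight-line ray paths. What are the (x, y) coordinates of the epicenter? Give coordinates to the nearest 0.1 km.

Distance from S−P lag: d = Δt · v_P v_S / (v_P − v_S) = Δt · (6.55·3.61)/(6.55−3.61) ≈ 8.0427·Δt.
So d_S_02 = 274.52, d_S_03 = 105.14, d_S_04 = 51.37 km.
Circle about each station: (x − 195.9)² + (y − 86.0)² = 274.52²; (x + 155.5)² + (y − 161.3)² = 105.14²; (x + 76.0)² + (y − 38.3)² = 51.37².
Subtracting the S_02 equation from the S_03 and S_04 equations removes the quadratic terms:
-702.8 x + 150.6 y = 68731.94
-543.8 x − 95.4 y = 34192.43
Solving the 2×2 system: x ≈ -78.6, y ≈ 89.6 km.

(-78.6, 89.6)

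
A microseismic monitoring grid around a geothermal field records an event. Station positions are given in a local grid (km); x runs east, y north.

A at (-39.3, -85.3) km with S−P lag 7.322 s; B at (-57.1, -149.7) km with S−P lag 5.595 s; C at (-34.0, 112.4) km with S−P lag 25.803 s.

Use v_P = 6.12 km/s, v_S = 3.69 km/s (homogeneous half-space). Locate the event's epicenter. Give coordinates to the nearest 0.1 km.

x ≈ -98.7 km, y ≈ -118.5 km

Distance from S−P lag: d = Δt · v_P v_S / (v_P − v_S) = Δt · (6.12·3.69)/(6.12−3.69) ≈ 9.2933·Δt.
So d_A = 68.05, d_B = 52.00, d_C = 239.80 km.
Circle about each station: (x + 39.3)² + (y + 85.3)² = 68.05²; (x + 57.1)² + (y + 149.7)² = 52.00²; (x + 34.0)² + (y − 112.4)² = 239.80².
Subtracting the A equation from the B and C equations removes the quadratic terms:
-35.6 x − 128.8 y = 18776.72
10.6 x + 395.4 y = -47904.06
Solving the 2×2 system: x ≈ -98.7, y ≈ -118.5 km.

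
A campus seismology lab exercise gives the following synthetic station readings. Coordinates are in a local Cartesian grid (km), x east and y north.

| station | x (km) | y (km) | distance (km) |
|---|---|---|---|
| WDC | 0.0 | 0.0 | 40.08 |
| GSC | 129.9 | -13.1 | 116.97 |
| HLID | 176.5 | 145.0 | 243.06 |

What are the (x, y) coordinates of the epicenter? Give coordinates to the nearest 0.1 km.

15.4 km east, -37.0 km north

Circle about each station: x² + y² = 40.08²; (x − 129.9)² + (y + 13.1)² = 116.97²; (x − 176.5)² + (y − 145.0)² = 243.06².
Subtracting pairs of circle equations eliminates x²+y² and gives linear equations (the radical axes):
259.8 x − 26.2 y = 4970.05
353.0 x + 290.0 y = -5294.51
Solving the 2×2 system: x ≈ 15.4, y ≈ -37.0 km.
Check against WDC (with the unrounded x, y): √(x²+y²) = 40.08 ≈ 40.08 km. ✓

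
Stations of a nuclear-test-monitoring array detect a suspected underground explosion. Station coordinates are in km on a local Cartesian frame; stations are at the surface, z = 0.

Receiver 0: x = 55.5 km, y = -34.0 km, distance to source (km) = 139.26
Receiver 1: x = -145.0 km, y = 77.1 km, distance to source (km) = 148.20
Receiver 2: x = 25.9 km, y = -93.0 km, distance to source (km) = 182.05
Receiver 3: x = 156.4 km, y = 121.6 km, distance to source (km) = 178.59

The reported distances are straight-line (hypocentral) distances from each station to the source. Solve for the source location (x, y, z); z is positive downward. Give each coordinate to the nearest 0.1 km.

(-7.5, 77.2, 55.3)

Each station gives a sphere (x−x_i)² + (y−y_i)² + z² = d_i² (stations at z=0).
Subtracting the Receiver 0 sphere from Receiver 1 and Receiver 2: z² cancels, leaving linear equations in x and y:
-401.0 x + 222.2 y = 20163.27
-59.2 x − 118.0 y = -8665.29
Solving: x ≈ -7.505, y ≈ 77.200 km (keep extra digits for the depth step; rounded: -7.5, 77.2).
Then from the Receiver 0 sphere: z² = 139.26² − (x − 55.5)² − (y + 34.0)² with x = -7.505, y = 77.200, so z ≈ 55.302 ≈ 55.3 km.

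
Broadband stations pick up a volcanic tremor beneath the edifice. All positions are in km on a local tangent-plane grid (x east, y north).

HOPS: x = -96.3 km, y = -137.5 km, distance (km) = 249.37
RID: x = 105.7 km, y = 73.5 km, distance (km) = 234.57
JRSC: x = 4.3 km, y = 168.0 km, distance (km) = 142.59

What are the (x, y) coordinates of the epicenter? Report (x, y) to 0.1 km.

x ≈ -126.0 km, y ≈ 110.1 km

Circle about each station: (x + 96.3)² + (y + 137.5)² = 249.37²; (x − 105.7)² + (y − 73.5)² = 234.57²; (x − 4.3)² + (y − 168.0)² = 142.59².
Subtracting the HOPS equation from the RID and JRSC equations removes the quadratic terms:
404.0 x + 422.0 y = -4442.89
201.2 x + 611.0 y = 41916.04
Solving the 2×2 system: x ≈ -126.0, y ≈ 110.1 km.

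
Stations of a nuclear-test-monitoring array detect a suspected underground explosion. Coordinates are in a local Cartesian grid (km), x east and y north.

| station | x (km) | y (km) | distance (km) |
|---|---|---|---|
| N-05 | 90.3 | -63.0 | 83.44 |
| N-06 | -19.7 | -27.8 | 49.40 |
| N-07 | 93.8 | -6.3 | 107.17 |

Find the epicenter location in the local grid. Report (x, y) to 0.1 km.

Circle about each station: (x − 90.3)² + (y + 63.0)² = 83.44²; (x + 19.7)² + (y + 27.8)² = 49.40²; (x − 93.8)² + (y + 6.3)² = 107.17².
Subtracting the N-05 equation from the N-06 and N-07 equations removes the quadratic terms:
-220.0 x + 70.4 y = -6440.29
7.0 x + 113.4 y = -7808.14
Solving the 2×2 system: x ≈ 7.1, y ≈ -69.3 km.
Check against N-05 (with the unrounded x, y): √((x − 90.3)²+(y + 63.0)²) = 83.44 ≈ 83.44 km. ✓

7.1 km east, -69.3 km north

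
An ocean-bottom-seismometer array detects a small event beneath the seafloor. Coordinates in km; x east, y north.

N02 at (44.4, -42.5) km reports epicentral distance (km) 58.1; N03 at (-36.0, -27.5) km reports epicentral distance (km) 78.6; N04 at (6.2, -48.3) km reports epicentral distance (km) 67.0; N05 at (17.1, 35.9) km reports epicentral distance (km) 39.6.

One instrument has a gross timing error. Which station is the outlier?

Solve using three stations at a time. Using N02, N03, N04 (subtract circle equations pairwise → linear system) gives (x, y) ≈ (30.8, 14.3).
Distances from that point to each station vs reported:
  N02: calculated 58.4 vs reported 58.1 → residual 0.3 km
  N03: calculated 78.8 vs reported 78.6 → residual 0.2 km
  N04: calculated 67.2 vs reported 67.0 → residual 0.2 km
  N05: calculated 25.6 vs reported 39.6 → residual 14.0 km
N02, N03, N04 are mutually consistent (residuals ≈ 0); N05 is off by 14.0 km.

N05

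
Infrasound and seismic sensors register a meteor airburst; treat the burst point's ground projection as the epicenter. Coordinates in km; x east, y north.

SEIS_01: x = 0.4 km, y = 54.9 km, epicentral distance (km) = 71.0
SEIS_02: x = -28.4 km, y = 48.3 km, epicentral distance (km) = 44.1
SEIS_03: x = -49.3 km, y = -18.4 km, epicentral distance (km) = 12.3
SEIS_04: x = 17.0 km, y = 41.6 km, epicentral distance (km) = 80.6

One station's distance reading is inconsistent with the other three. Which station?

Solve using three stations at a time. Using SEIS_01, SEIS_02, SEIS_04 (subtract circle equations pairwise → linear system) gives (x, y) ≈ (-59.9, 17.3).
Distances from that point to each station vs reported:
  SEIS_01: calculated 71.0 vs reported 71.0 → residual 0.0 km
  SEIS_02: calculated 44.2 vs reported 44.1 → residual 0.1 km
  SEIS_03: calculated 37.3 vs reported 12.3 → residual 25.0 km
  SEIS_04: calculated 80.6 vs reported 80.6 → residual 0.0 km
SEIS_01, SEIS_02, SEIS_04 are mutually consistent (residuals ≈ 0); SEIS_03 is off by 25.0 km.

SEIS_03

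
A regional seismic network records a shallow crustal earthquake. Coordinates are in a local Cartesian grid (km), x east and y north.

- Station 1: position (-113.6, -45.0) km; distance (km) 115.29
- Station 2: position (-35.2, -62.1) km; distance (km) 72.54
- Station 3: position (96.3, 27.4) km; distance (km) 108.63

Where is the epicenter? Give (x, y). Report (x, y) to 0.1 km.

Circle about each station: (x + 113.6)² + (y + 45.0)² = 115.29²; (x + 35.2)² + (y + 62.1)² = 72.54²; (x − 96.3)² + (y − 27.4)² = 108.63².
Subtracting the Station 1 equation from the Station 2 and Station 3 equations removes the quadratic terms:
156.8 x − 34.2 y = -1804.78
419.8 x + 144.8 y = -3414.20
Solving the 2×2 system: x ≈ -10.2, y ≈ 6.0 km.

-10.2 km east, 6.0 km north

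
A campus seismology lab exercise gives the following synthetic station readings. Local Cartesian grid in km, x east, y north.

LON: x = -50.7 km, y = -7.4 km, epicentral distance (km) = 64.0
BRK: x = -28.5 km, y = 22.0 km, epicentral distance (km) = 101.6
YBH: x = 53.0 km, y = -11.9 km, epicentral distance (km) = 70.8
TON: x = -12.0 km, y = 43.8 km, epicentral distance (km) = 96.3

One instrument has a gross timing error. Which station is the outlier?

BRK

Solve using three stations at a time. Using LON, YBH, TON (subtract circle equations pairwise → linear system) gives (x, y) ≈ (-5.1, -52.2).
Distances from that point to each station vs reported:
  LON: calculated 63.9 vs reported 64.0 → residual 0.1 km
  BRK: calculated 77.8 vs reported 101.6 → residual 23.8 km
  YBH: calculated 70.7 vs reported 70.8 → residual 0.1 km
  TON: calculated 96.2 vs reported 96.3 → residual 0.1 km
LON, YBH, TON are mutually consistent (residuals ≈ 0); BRK is off by 23.8 km.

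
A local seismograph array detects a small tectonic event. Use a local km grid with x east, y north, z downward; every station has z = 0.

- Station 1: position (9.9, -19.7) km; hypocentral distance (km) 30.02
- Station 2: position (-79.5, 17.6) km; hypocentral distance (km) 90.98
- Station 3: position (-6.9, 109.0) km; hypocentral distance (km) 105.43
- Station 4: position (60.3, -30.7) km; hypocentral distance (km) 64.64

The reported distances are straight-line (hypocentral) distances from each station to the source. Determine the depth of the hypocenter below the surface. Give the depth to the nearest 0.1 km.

15.5 km

Each station gives a sphere (x−x_i)² + (y−y_i)² + z² = d_i² (stations at z=0).
Subtracting the Station 1 sphere from Station 2 and Station 3: z² cancels, leaving linear equations in x and y:
-178.8 x + 74.6 y = -1232.25
-33.6 x + 257.4 y = 1228.23
Solving: x ≈ 9.394, y ≈ 5.998 km (keep extra digits for the depth step; rounded: 9.4, 6.0).
Then from the Station 1 sphere: z² = 30.02² − (x − 9.9)² − (y + 19.7)² with x = 9.394, y = 5.998, so z ≈ 15.510 ≈ 15.5 km.
Check against Station 4 (with the unrounded solution): distance 64.64 ≈ 64.64 km. ✓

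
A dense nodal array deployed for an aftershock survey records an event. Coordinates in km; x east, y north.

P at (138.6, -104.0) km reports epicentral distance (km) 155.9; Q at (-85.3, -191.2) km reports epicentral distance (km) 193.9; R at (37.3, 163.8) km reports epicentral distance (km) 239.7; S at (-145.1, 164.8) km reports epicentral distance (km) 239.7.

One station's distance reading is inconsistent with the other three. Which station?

Solve using three stations at a time. Using P, Q, S (subtract circle equations pairwise → linear system) gives (x, y) ≈ (6.9, -20.6).
Distances from that point to each station vs reported:
  P: calculated 155.9 vs reported 155.9 → residual 0.0 km
  Q: calculated 193.9 vs reported 193.9 → residual 0.0 km
  R: calculated 186.9 vs reported 239.7 → residual 52.8 km
  S: calculated 239.7 vs reported 239.7 → residual 0.0 km
P, Q, S are mutually consistent (residuals ≈ 0); R is off by 52.8 km.

R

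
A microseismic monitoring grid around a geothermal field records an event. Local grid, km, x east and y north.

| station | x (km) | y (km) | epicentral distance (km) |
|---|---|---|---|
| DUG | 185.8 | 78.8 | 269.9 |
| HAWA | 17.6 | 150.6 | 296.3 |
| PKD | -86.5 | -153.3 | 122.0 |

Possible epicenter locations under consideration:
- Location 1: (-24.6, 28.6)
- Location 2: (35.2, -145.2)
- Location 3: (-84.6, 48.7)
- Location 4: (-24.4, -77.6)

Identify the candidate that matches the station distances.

Location 2

For each candidate, compare |candidate − station| to the reported distance:
Location 1: residuals DUG 53.6, HAWA 167.2, PKD 70.1 → max 167.2 km
Location 2: residuals DUG 0.0, HAWA 0.0, PKD 0.0 → max 0.0 km
Location 3: residuals DUG 2.2, HAWA 152.0, PKD 80.0 → max 152.0 km
Location 4: residuals DUG 7.9, HAWA 64.3, PKD 24.1 → max 64.3 km
Only Location 2 has all residuals ≈ 0.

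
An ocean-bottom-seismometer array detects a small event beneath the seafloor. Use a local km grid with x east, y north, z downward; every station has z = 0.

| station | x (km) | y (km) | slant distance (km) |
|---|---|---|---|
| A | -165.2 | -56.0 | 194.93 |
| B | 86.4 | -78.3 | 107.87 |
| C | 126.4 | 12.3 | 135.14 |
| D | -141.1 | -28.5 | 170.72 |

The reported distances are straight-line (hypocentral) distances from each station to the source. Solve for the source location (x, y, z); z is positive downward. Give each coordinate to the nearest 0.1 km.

Each station gives a sphere (x−x_i)² + (y−y_i)² + z² = d_i² (stations at z=0).
Subtracting the A sphere from B and C: z² cancels, leaving linear equations in x and y:
503.2 x − 44.6 y = 9530.58
583.2 x + 136.6 y = 5436.10
Solving: x ≈ 16.299, y ≈ -29.793 km (keep extra digits for the depth step; rounded: 16.3, -29.8).
Then from the A sphere: z² = 194.93² − (x + 165.2)² − (y + 56.0)² with x = 16.299, y = -29.793, so z ≈ 66.098 ≈ 66.1 km.

(16.3, -29.8, 66.1)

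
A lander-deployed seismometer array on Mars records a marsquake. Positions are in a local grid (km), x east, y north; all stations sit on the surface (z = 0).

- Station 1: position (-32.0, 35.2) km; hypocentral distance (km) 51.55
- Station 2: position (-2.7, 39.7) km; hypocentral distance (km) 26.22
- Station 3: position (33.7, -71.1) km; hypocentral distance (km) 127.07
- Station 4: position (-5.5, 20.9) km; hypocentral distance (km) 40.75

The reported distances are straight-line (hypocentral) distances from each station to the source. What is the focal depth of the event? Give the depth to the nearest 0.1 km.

Each station gives a sphere (x−x_i)² + (y−y_i)² + z² = d_i² (stations at z=0).
Subtracting the Station 1 sphere from Station 2 and Station 3: z² cancels, leaving linear equations in x and y:
58.6 x + 9.0 y = 1290.25
131.4 x − 212.6 y = -9561.52
Solving: x ≈ 13.801, y ≈ 53.504 km (keep extra digits for the depth step; rounded: 13.8, 53.5).
Then from the Station 1 sphere: z² = 51.55² − (x + 32.0)² − (y − 35.2)² with x = 13.801, y = 53.504, so z ≈ 14.988 ≈ 15.0 km.

15.0 km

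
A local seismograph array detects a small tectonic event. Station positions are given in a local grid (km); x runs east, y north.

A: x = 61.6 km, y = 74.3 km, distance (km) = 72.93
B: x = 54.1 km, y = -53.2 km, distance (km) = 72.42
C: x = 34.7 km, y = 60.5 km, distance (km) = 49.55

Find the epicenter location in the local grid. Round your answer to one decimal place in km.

(23.2, 12.3)

Circle about each station: (x − 61.6)² + (y − 74.3)² = 72.93²; (x − 54.1)² + (y + 53.2)² = 72.42²; (x − 34.7)² + (y − 60.5)² = 49.55².
Subtracting pairs of circle equations eliminates x²+y² and gives linear equations (the radical axes):
-15.0 x − 255.0 y = -3483.87
-53.8 x − 27.6 y = -1587.13
Solving the 2×2 system: x ≈ 23.2, y ≈ 12.3 km.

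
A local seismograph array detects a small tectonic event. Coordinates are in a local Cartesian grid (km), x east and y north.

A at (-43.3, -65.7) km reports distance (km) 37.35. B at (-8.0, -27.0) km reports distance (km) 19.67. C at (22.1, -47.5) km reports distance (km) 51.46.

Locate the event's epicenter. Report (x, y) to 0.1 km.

(-27.0, -32.1)

Circle about each station: (x + 43.3)² + (y + 65.7)² = 37.35²; (x + 8.0)² + (y + 27.0)² = 19.67²; (x − 22.1)² + (y + 47.5)² = 51.46².
Subtracting pairs of circle equations eliminates x²+y² and gives linear equations (the radical axes):
70.6 x + 77.4 y = -4390.27
130.8 x + 36.4 y = -4699.83
Solving the 2×2 system: x ≈ -27.0, y ≈ -32.1 km.
Check against A (with the unrounded x, y): √((x + 43.3)²+(y + 65.7)²) = 37.35 ≈ 37.35 km. ✓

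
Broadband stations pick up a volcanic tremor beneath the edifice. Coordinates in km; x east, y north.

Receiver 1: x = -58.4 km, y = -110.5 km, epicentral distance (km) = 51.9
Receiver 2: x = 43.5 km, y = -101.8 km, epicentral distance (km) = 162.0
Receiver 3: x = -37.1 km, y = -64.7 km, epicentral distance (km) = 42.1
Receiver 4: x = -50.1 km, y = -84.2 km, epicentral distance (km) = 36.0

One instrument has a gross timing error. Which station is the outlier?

Solve using three stations at a time. Using Receiver 1, Receiver 3, Receiver 4 (subtract circle equations pairwise → linear system) gives (x, y) ≈ (-79.3, -62.9).
Distances from that point to each station vs reported:
  Receiver 1: calculated 52.0 vs reported 51.9 → residual 0.1 km
  Receiver 2: calculated 128.8 vs reported 162.0 → residual 33.2 km
  Receiver 3: calculated 42.2 vs reported 42.1 → residual 0.1 km
  Receiver 4: calculated 36.1 vs reported 36.0 → residual 0.1 km
Receiver 1, Receiver 3, Receiver 4 are mutually consistent (residuals ≈ 0); Receiver 2 is off by 33.2 km.

Receiver 2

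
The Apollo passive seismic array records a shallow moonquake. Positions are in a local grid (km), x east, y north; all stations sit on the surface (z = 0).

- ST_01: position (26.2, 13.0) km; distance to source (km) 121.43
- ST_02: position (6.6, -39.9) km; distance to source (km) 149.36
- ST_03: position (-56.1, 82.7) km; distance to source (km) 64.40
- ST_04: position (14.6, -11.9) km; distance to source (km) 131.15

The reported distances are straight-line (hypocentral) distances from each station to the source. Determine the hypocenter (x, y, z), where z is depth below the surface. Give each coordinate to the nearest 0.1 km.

x ≈ -49.9 km, y ≈ 82.6 km, depth ≈ 64.1 km

Each station gives a sphere (x−x_i)² + (y−y_i)² + z² = d_i² (stations at z=0).
Subtracting the ST_01 sphere from ST_02 and ST_03: z² cancels, leaving linear equations in x and y:
-39.2 x − 105.8 y = -6783.03
-164.6 x + 139.4 y = 19728.94
Solving: x ≈ -49.904, y ≈ 82.602 km (keep extra digits for the depth step; rounded: -49.9, 82.6).
Then from the ST_01 sphere: z² = 121.43² − (x − 26.2)² − (y − 13.0)² with x = -49.904, y = 82.602, so z ≈ 64.101 ≈ 64.1 km.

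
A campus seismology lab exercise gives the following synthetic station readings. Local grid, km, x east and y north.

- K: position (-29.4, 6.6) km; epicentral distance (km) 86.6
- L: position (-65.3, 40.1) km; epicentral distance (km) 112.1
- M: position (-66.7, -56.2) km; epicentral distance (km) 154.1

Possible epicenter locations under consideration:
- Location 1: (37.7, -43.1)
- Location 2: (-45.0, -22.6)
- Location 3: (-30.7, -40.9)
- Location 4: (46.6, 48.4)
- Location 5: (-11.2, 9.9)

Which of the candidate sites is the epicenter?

For each candidate, compare |candidate − station| to the reported distance:
Location 1: residuals K 3.1, L 20.3, M 48.9 → max 48.9 km
Location 2: residuals K 53.5, L 46.2, M 114.1 → max 114.1 km
Location 3: residuals K 39.1, L 24.0, M 115.0 → max 115.0 km
Location 4: residuals K 0.1, L 0.1, M 0.1 → max 0.1 km
Location 5: residuals K 68.1, L 50.1, M 67.8 → max 68.1 km
Only Location 4 has all residuals ≈ 0.

Location 4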